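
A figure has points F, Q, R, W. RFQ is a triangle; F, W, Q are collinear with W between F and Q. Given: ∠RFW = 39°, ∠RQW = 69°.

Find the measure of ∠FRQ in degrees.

∠FRQ = 72°

1. ∠QFR = 39°  [W on ray FQ]
2. ∠FQR = 69°  [W on ray QF]
3. ∠FRQ = 72°  [△RFQ]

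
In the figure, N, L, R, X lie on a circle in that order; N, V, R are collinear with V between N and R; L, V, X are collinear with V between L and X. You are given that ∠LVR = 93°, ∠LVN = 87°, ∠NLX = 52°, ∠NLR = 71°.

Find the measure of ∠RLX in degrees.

1. ∠LNR = 41°  [△NVL]
2. ∠LRN = 68°  [△NLR]
3. ∠RLX = 19°  [△LVR]

∠RLX = 19°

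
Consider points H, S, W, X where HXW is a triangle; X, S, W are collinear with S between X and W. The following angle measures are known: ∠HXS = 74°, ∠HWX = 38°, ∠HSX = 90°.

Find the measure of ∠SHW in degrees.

1. ∠HWS = 38°  [S on ray WX]
2. ∠HSW = 90°  [linear pair at S on XW]
3. ∠SHW = 52°  [△HSW]

∠SHW = 52°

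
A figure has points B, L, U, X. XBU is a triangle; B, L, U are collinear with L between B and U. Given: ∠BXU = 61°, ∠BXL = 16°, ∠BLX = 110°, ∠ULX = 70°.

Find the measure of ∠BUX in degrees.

∠BUX = 65°

1. ∠LBX = 54°  [△XBL]
2. ∠UBX = 54°  [L on ray BU]
3. ∠BUX = 65°  [△XBU]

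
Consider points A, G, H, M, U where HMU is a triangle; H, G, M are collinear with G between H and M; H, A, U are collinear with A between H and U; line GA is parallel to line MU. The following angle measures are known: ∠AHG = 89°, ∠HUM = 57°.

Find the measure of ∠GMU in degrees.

1. ∠MHU = 89°  [G on HM, A on HU]
2. ∠HMU = 34°  [△HMU]
3. ∠GMU = 34°  [G on ray MH]

∠GMU = 34°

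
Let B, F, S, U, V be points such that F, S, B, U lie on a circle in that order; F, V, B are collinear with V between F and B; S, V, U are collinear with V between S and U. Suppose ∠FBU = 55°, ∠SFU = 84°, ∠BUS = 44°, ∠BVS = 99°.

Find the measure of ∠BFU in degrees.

1. ∠FSU = 55°  [same arc FU]
2. ∠FUS = 41°  [△FSU]
3. ∠FVU = 99°  [vertical angles at V]
4. ∠BFU = 40°  [△FVU]

∠BFU = 40°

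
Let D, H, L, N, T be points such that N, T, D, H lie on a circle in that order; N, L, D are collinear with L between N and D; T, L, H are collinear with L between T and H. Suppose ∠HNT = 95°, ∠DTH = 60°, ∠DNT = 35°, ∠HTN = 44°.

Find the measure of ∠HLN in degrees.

∠HLN = 79°

1. ∠NHT = 41°  [△NTH]
2. ∠DNH = 60°  [same arc DH]
3. ∠HLN = 79°  [△NLH]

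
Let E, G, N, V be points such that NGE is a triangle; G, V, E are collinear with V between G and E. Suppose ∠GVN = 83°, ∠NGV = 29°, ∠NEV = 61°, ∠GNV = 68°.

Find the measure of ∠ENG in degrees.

∠ENG = 90°

1. ∠EGN = 29°  [V on ray GE]
2. ∠GEN = 61°  [V on ray EG]
3. ∠ENG = 90°  [△NGE]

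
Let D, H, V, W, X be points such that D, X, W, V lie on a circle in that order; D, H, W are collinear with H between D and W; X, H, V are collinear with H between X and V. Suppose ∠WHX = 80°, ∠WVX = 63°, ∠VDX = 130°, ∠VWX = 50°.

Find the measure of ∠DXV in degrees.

∠DXV = 17°

1. ∠DHX = 100°  [linear pair at H on DW]
2. ∠WDX = 63°  [same arc XW]
3. ∠DXV = 17°  [△DHX]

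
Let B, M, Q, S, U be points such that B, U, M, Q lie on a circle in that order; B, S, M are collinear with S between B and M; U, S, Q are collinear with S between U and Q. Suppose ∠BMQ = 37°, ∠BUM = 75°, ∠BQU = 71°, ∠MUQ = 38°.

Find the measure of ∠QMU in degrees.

∠QMU = 108°

1. ∠BUQ = 37°  [same arc BQ]
2. ∠QBU = 72°  [△BUQ]
3. ∠QMU = 108°  [cyclic BUMQ, opposite ∠B+∠M]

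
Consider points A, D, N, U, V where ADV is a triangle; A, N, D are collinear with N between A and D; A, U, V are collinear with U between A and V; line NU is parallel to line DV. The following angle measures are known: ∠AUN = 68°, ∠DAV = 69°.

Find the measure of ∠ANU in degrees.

1. ∠AVD = 68°  [NU∥DV, corresponding at U]
2. ∠ADV = 43°  [△ADV]
3. ∠ANU = 43°  [NU∥DV, corresponding at N]

∠ANU = 43°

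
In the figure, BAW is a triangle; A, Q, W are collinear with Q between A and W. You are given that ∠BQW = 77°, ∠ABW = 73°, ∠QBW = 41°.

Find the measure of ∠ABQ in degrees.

∠ABQ = 32°

1. ∠BWQ = 62°  [△BQW]
2. ∠AQB = 103°  [linear pair at Q on AW]
3. ∠AWB = 62°  [Q on ray WA]
4. ∠BAW = 45°  [△BAW]
5. ∠BAQ = 45°  [Q on ray AW]
6. ∠ABQ = 32°  [△BAQ]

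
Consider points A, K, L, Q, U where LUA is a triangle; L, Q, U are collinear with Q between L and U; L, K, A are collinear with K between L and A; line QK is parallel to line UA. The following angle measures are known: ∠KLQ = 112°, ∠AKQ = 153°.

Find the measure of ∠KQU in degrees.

∠KQU = 139°

1. ∠LKQ = 27°  [linear pair at K on LA]
2. ∠KQL = 41°  [△LQK]
3. ∠KQU = 139°  [linear pair at Q on LU]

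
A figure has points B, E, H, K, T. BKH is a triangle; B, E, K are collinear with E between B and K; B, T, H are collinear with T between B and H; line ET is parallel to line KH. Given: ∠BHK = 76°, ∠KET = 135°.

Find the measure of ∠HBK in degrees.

∠HBK = 59°

1. ∠BTE = 76°  [ET∥KH, corresponding at T]
2. ∠BET = 45°  [linear pair at E on BK]
3. ∠EBT = 59°  [△BET]
4. ∠HBK = 59°  [E on BK, T on BH]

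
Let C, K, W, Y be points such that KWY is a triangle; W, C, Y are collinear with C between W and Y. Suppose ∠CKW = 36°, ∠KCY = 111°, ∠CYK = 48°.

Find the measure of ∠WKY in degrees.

1. ∠KCW = 69°  [linear pair at C on WY]
2. ∠KYW = 48°  [C on ray YW]
3. ∠CWK = 75°  [△KWC]
4. ∠KWY = 75°  [C on ray WY]
5. ∠WKY = 57°  [△KWY]

∠WKY = 57°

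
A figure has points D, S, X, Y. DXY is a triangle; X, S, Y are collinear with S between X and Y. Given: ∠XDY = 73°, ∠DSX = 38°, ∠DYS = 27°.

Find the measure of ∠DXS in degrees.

∠DXS = 80°

1. ∠DYX = 27°  [S on ray YX]
2. ∠DXY = 80°  [△DXY]
3. ∠DXS = 80°  [S on ray XY]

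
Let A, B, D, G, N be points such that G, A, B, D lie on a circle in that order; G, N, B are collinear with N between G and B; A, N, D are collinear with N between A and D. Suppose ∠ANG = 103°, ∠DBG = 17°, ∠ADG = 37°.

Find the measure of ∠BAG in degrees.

∠BAG = 83°

1. ∠DAG = 17°  [same arc GD]
2. ∠ABG = 37°  [same arc GA]
3. ∠AGB = 60°  [△GNA]
4. ∠BAG = 83°  [△GAB]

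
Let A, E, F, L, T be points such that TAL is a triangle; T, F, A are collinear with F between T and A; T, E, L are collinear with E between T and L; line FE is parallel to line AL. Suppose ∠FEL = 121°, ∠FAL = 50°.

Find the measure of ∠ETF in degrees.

1. ∠FET = 59°  [linear pair at E on TL]
2. ∠LAT = 50°  [F on ray AT]
3. ∠ALT = 59°  [FE∥AL, corresponding at E]
4. ∠ATL = 71°  [△TAL]
5. ∠ETF = 71°  [F on TA, E on TL]

∠ETF = 71°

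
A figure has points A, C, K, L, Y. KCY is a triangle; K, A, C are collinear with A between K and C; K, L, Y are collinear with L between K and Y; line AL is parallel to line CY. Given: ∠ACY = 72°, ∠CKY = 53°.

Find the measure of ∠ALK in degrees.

∠ALK = 55°

1. ∠KCY = 72°  [A on ray CK]
2. ∠CYK = 55°  [△KCY]
3. ∠ALK = 55°  [AL∥CY, corresponding at L]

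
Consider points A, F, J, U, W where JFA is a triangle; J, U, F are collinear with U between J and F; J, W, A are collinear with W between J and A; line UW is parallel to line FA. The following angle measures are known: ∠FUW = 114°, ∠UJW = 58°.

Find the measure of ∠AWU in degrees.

1. ∠JUW = 66°  [linear pair at U on JF]
2. ∠JWU = 56°  [△JUW]
3. ∠AWU = 124°  [linear pair at W on JA]

∠AWU = 124°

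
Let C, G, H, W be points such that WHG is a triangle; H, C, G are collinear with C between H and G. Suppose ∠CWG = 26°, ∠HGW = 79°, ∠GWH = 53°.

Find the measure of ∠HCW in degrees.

∠HCW = 105°

1. ∠CGW = 79°  [C on ray GH]
2. ∠GCW = 75°  [△WCG]
3. ∠HCW = 105°  [linear pair at C on HG]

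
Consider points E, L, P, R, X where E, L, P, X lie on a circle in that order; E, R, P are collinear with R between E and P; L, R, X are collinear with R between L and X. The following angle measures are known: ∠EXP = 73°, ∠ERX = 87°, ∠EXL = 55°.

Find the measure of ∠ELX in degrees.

1. ∠ELP = 107°  [cyclic ELPX, opposite ∠L+∠X]
2. ∠LRP = 87°  [vertical angles at R]
3. ∠EPL = 55°  [same arc EL]
4. ∠LEP = 18°  [△ELP]
5. ∠ERL = 93°  [linear pair at R on EP]
6. ∠ELX = 69°  [△ERL]

∠ELX = 69°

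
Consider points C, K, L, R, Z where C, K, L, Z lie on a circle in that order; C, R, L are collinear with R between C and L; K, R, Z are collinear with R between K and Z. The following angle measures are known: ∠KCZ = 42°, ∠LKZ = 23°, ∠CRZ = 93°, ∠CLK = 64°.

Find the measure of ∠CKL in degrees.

∠CKL = 97°

1. ∠KLZ = 138°  [cyclic CKLZ, opposite ∠C+∠L]
2. ∠KZL = 19°  [△KLZ]
3. ∠KCL = 19°  [same arc KL]
4. ∠CKL = 97°  [△CKL]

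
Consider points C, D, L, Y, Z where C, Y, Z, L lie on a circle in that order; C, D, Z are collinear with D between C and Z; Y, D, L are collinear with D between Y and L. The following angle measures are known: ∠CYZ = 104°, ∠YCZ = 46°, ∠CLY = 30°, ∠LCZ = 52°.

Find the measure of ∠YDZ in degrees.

1. ∠CZY = 30°  [△CYZ]
2. ∠LYZ = 52°  [same arc ZL]
3. ∠YDZ = 98°  [△YDZ]

∠YDZ = 98°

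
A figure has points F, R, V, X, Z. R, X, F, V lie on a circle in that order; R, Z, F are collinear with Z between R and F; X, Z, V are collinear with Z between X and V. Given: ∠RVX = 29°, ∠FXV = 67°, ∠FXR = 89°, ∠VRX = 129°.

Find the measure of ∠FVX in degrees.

1. ∠RFX = 29°  [same arc RX]
2. ∠FRX = 62°  [△RXF]
3. ∠FVX = 62°  [same arc XF]

∠FVX = 62°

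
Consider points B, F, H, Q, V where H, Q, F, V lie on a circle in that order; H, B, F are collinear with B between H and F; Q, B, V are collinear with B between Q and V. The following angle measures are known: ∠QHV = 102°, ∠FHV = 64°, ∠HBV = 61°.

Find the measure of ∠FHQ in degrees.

∠FHQ = 38°

1. ∠QFV = 78°  [cyclic HQFV, opposite ∠H+∠F]
2. ∠FQV = 64°  [same arc FV]
3. ∠FVQ = 38°  [△QFV]
4. ∠FHQ = 38°  [same arc QF]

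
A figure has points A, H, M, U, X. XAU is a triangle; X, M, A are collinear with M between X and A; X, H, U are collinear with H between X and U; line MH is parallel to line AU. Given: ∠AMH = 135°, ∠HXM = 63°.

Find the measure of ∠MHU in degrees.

∠MHU = 108°

1. ∠HMX = 45°  [linear pair at M on XA]
2. ∠MHX = 72°  [△XMH]
3. ∠MHU = 108°  [linear pair at H on XU]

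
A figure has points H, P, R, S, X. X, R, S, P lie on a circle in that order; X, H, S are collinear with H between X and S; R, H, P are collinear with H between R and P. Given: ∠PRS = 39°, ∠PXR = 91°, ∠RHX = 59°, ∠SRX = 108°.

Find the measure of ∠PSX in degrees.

∠PSX = 69°

1. ∠PXS = 39°  [same arc SP]
2. ∠SPX = 72°  [cyclic XRSP, opposite ∠R+∠P]
3. ∠PSX = 69°  [△XSP]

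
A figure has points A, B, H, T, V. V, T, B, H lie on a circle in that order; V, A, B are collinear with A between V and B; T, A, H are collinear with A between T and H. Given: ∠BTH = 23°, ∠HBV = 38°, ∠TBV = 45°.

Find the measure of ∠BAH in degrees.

1. ∠BVH = 23°  [same arc BH]
2. ∠THV = 45°  [same arc VT]
3. ∠HAV = 112°  [△VAH]
4. ∠BAH = 68°  [linear pair at A on VB]

∠BAH = 68°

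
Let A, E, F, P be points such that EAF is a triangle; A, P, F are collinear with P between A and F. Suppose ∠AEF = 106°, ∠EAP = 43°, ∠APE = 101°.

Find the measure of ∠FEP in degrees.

∠FEP = 70°

1. ∠EAF = 43°  [P on ray AF]
2. ∠EPF = 79°  [linear pair at P on AF]
3. ∠AFE = 31°  [△EAF]
4. ∠EFP = 31°  [P on ray FA]
5. ∠FEP = 70°  [△EPF]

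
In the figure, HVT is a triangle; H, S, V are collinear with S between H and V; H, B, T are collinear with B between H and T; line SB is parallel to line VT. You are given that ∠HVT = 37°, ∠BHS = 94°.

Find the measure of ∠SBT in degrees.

1. ∠BSH = 37°  [SB∥VT, corresponding at S]
2. ∠HBS = 49°  [△HSB]
3. ∠SBT = 131°  [linear pair at B on HT]

∠SBT = 131°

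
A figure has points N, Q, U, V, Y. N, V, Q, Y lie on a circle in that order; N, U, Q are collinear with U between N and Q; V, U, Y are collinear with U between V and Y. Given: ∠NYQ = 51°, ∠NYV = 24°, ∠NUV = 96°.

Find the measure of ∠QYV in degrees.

1. ∠NVQ = 129°  [cyclic NVQY, opposite ∠V+∠Y]
2. ∠NQV = 24°  [same arc NV]
3. ∠QNV = 27°  [△NVQ]
4. ∠QYV = 27°  [same arc VQ]

∠QYV = 27°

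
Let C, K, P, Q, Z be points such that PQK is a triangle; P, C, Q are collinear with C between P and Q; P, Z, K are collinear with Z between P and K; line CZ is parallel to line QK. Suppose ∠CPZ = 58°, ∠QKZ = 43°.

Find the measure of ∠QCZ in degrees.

∠QCZ = 101°

1. ∠KPQ = 58°  [C on PQ, Z on PK]
2. ∠PKQ = 43°  [Z on ray KP]
3. ∠KQP = 79°  [△PQK]
4. ∠PCZ = 79°  [CZ∥QK, corresponding at C]
5. ∠QCZ = 101°  [linear pair at C on PQ]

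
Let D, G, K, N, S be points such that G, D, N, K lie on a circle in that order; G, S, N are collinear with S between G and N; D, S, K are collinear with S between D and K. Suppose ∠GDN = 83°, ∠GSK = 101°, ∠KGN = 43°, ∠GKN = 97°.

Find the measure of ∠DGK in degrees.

∠DGK = 104°

1. ∠KSN = 79°  [linear pair at S on GN]
2. ∠KDN = 43°  [same arc NK]
3. ∠GNK = 40°  [△GNK]
4. ∠DKN = 61°  [△NSK]
5. ∠DNK = 76°  [△DNK]
6. ∠DGK = 104°  [cyclic GDNK, opposite ∠G+∠N]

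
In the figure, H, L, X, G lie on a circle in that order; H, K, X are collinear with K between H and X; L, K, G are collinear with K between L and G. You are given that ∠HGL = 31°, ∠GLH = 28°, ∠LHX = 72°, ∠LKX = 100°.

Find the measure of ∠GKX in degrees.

1. ∠GXH = 28°  [same arc HG]
2. ∠LGX = 72°  [same arc LX]
3. ∠GKX = 80°  [△XKG]

∠GKX = 80°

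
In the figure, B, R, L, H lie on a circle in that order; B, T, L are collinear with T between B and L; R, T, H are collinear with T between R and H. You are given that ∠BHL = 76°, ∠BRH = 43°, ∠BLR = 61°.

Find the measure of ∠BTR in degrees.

∠BTR = 122°

1. ∠BRL = 104°  [cyclic BRLH, opposite ∠R+∠H]
2. ∠LBR = 15°  [△BRL]
3. ∠BTR = 122°  [△BTR]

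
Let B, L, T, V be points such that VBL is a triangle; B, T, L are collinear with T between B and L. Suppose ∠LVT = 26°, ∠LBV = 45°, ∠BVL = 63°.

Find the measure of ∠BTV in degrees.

1. ∠BLV = 72°  [△VBL]
2. ∠TLV = 72°  [T on ray LB]
3. ∠LTV = 82°  [△VTL]
4. ∠BTV = 98°  [linear pair at T on BL]

∠BTV = 98°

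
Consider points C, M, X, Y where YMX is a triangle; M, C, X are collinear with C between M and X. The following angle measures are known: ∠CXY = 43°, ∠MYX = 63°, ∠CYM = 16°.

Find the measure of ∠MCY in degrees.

∠MCY = 90°

1. ∠MXY = 43°  [C on ray XM]
2. ∠XMY = 74°  [△YMX]
3. ∠CMY = 74°  [C on ray MX]
4. ∠MCY = 90°  [△YMC]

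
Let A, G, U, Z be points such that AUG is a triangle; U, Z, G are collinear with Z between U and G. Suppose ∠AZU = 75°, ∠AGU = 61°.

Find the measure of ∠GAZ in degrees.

1. ∠AZG = 105°  [linear pair at Z on UG]
2. ∠AGZ = 61°  [Z on ray GU]
3. ∠GAZ = 14°  [△AZG]

∠GAZ = 14°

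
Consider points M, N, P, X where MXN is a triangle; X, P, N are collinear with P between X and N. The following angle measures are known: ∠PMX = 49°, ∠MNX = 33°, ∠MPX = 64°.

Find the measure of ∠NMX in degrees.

1. ∠MXP = 67°  [△MXP]
2. ∠MXN = 67°  [P on ray XN]
3. ∠NMX = 80°  [△MXN]

∠NMX = 80°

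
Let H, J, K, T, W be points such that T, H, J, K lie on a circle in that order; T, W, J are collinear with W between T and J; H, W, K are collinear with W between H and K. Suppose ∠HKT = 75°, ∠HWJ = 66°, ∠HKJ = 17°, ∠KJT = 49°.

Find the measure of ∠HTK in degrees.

1. ∠HJT = 75°  [same arc TH]
2. ∠JHK = 39°  [△HWJ]
3. ∠HJK = 124°  [△HJK]
4. ∠HTK = 56°  [cyclic THJK, opposite ∠T+∠J]

∠HTK = 56°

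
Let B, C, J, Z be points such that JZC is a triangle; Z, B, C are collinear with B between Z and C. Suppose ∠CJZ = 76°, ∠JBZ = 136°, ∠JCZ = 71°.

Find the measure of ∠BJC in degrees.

∠BJC = 65°

1. ∠CBJ = 44°  [linear pair at B on ZC]
2. ∠BCJ = 71°  [B on ray CZ]
3. ∠BJC = 65°  [△JBC]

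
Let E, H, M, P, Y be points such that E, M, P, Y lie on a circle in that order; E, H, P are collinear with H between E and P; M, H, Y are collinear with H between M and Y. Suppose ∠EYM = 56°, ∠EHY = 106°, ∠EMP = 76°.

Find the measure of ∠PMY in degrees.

∠PMY = 18°

1. ∠EPM = 56°  [same arc EM]
2. ∠MHP = 106°  [vertical angles at H]
3. ∠PMY = 18°  [△MHP]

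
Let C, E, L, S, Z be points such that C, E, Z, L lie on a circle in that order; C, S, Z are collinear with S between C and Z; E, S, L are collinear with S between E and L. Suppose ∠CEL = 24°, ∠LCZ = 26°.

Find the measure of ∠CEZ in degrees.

∠CEZ = 50°

1. ∠CZL = 24°  [same arc CL]
2. ∠CLZ = 130°  [△CZL]
3. ∠CEZ = 50°  [cyclic CEZL, opposite ∠E+∠L]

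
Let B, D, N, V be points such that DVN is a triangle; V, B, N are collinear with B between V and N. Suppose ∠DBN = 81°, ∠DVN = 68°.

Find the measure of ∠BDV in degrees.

∠BDV = 13°

1. ∠DBV = 99°  [linear pair at B on VN]
2. ∠BVD = 68°  [B on ray VN]
3. ∠BDV = 13°  [△DVB]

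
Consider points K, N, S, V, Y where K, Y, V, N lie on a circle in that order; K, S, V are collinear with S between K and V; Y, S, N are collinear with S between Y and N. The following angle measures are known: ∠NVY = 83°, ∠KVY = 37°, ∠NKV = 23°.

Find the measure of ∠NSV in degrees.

1. ∠KNY = 37°  [same arc KY]
2. ∠KSN = 120°  [△KSN]
3. ∠NSV = 60°  [linear pair at S on KV]

∠NSV = 60°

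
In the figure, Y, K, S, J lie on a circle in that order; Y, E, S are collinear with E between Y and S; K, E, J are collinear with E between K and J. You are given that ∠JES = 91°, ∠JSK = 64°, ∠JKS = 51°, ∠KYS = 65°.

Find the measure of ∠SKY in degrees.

1. ∠KJS = 65°  [△KSJ]
2. ∠JYS = 51°  [same arc SJ]
3. ∠JSY = 24°  [△SEJ]
4. ∠SJY = 105°  [△YSJ]
5. ∠SKY = 75°  [cyclic YKSJ, opposite ∠K+∠J]

∠SKY = 75°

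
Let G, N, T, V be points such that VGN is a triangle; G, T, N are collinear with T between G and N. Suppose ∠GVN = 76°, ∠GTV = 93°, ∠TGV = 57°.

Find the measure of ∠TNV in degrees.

∠TNV = 47°

1. ∠NGV = 57°  [T on ray GN]
2. ∠GNV = 47°  [△VGN]
3. ∠TNV = 47°  [T on ray NG]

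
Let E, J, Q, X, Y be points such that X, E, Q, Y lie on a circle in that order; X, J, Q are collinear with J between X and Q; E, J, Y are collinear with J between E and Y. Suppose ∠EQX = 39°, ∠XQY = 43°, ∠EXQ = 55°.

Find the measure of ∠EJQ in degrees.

1. ∠XEY = 43°  [same arc XY]
2. ∠EJX = 82°  [△XJE]
3. ∠EJQ = 98°  [linear pair at J on XQ]

∠EJQ = 98°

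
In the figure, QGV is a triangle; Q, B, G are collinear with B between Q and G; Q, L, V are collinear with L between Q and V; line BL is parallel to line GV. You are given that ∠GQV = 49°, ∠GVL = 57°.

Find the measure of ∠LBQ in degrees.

1. ∠GVQ = 57°  [L on ray VQ]
2. ∠QGV = 74°  [△QGV]
3. ∠LBQ = 74°  [BL∥GV, corresponding at B]

∠LBQ = 74°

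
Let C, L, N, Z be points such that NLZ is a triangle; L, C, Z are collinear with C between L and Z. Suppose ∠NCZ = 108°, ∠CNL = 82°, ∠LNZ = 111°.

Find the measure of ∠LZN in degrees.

∠LZN = 43°

1. ∠LCN = 72°  [linear pair at C on LZ]
2. ∠CLN = 26°  [△NLC]
3. ∠NLZ = 26°  [C on ray LZ]
4. ∠LZN = 43°  [△NLZ]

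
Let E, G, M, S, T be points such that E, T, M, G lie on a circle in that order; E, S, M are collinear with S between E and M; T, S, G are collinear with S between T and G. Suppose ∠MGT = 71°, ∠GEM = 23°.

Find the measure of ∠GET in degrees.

∠GET = 94°

1. ∠GTM = 23°  [same arc MG]
2. ∠GMT = 86°  [△TMG]
3. ∠GET = 94°  [cyclic ETMG, opposite ∠E+∠M]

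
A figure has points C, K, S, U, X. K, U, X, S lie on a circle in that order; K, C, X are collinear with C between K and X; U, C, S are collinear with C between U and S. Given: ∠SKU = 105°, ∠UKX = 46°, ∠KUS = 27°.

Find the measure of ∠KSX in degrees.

∠KSX = 94°

1. ∠SXU = 75°  [cyclic KUXS, opposite ∠K+∠X]
2. ∠USX = 46°  [same arc UX]
3. ∠KXS = 27°  [same arc KS]
4. ∠SUX = 59°  [△UXS]
5. ∠SKX = 59°  [same arc XS]
6. ∠KSX = 94°  [△KXS]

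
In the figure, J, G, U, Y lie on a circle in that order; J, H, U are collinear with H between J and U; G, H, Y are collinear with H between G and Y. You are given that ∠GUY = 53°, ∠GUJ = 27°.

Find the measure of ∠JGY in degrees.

1. ∠GJY = 127°  [cyclic JGUY, opposite ∠J+∠U]
2. ∠GYJ = 27°  [same arc JG]
3. ∠JGY = 26°  [△JGY]

∠JGY = 26°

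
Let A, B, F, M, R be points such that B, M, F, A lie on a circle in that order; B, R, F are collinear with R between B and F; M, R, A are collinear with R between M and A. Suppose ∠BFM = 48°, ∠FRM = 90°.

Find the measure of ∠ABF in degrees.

∠ABF = 42°

1. ∠BAM = 48°  [same arc BM]
2. ∠ARB = 90°  [vertical angles at R]
3. ∠ABF = 42°  [△BRA]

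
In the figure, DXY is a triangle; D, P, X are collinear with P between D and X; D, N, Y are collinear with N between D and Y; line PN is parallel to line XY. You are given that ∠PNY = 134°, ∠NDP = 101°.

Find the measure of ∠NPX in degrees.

1. ∠DNP = 46°  [linear pair at N on DY]
2. ∠DPN = 33°  [△DPN]
3. ∠NPX = 147°  [linear pair at P on DX]

∠NPX = 147°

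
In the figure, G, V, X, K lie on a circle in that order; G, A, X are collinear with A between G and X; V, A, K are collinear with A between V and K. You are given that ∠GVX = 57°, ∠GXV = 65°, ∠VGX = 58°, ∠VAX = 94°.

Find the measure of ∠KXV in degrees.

∠KXV = 101°

1. ∠KVX = 21°  [△VAX]
2. ∠VKX = 58°  [same arc VX]
3. ∠KXV = 101°  [△VXK]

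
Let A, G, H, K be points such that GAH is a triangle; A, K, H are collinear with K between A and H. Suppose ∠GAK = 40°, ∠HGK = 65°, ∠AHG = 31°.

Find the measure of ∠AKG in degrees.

∠AKG = 96°

1. ∠GHK = 31°  [K on ray HA]
2. ∠GKH = 84°  [△GKH]
3. ∠AKG = 96°  [linear pair at K on AH]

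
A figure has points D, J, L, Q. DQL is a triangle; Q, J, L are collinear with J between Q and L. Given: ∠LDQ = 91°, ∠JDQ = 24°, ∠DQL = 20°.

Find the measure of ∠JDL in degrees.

1. ∠DLQ = 69°  [△DQL]
2. ∠DQJ = 20°  [J on ray QL]
3. ∠DLJ = 69°  [J on ray LQ]
4. ∠DJQ = 136°  [△DQJ]
5. ∠DJL = 44°  [linear pair at J on QL]
6. ∠JDL = 67°  [△DJL]

∠JDL = 67°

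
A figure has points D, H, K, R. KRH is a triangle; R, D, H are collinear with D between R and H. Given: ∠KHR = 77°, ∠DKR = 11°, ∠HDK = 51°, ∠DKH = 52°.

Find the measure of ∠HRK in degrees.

∠HRK = 40°

1. ∠KDR = 129°  [linear pair at D on RH]
2. ∠DRK = 40°  [△KRD]
3. ∠HRK = 40°  [D on ray RH]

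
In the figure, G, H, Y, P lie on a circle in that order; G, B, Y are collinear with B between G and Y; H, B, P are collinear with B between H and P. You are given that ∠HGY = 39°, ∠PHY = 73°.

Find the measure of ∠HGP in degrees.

∠HGP = 112°

1. ∠HPY = 39°  [same arc HY]
2. ∠HYP = 68°  [△HYP]
3. ∠HGP = 112°  [cyclic GHYP, opposite ∠G+∠Y]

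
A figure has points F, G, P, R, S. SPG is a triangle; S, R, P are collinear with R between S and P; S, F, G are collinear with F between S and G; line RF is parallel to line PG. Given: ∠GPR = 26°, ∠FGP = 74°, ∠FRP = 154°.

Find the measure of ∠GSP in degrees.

∠GSP = 80°

1. ∠GPS = 26°  [R on ray PS]
2. ∠PGS = 74°  [F on ray GS]
3. ∠GSP = 80°  [△SPG]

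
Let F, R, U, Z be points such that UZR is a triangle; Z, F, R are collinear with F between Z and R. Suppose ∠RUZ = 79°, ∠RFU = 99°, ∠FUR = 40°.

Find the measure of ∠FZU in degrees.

1. ∠FRU = 41°  [△UFR]
2. ∠URZ = 41°  [F on ray RZ]
3. ∠RZU = 60°  [△UZR]
4. ∠FZU = 60°  [F on ray ZR]

∠FZU = 60°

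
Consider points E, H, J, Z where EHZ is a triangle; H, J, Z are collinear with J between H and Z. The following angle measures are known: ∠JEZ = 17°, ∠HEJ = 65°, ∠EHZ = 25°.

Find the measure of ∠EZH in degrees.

1. ∠EHJ = 25°  [J on ray HZ]
2. ∠EJH = 90°  [△EHJ]
3. ∠EJZ = 90°  [linear pair at J on HZ]
4. ∠EZJ = 73°  [△EJZ]
5. ∠EZH = 73°  [J on ray ZH]

∠EZH = 73°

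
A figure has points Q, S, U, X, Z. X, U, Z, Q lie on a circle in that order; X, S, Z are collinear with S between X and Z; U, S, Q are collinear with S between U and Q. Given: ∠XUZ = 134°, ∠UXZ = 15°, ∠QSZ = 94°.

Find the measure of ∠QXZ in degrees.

1. ∠XQZ = 46°  [cyclic XUZQ, opposite ∠U+∠Q]
2. ∠UQZ = 15°  [same arc UZ]
3. ∠QZX = 71°  [△ZSQ]
4. ∠QXZ = 63°  [△XZQ]

∠QXZ = 63°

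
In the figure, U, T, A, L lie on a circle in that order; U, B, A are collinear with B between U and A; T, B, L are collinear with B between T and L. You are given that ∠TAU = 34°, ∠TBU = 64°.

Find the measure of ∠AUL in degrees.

1. ∠TLU = 34°  [same arc UT]
2. ∠ABL = 64°  [vertical angles at B]
3. ∠LBU = 116°  [linear pair at B on UA]
4. ∠AUL = 30°  [△UBL]

∠AUL = 30°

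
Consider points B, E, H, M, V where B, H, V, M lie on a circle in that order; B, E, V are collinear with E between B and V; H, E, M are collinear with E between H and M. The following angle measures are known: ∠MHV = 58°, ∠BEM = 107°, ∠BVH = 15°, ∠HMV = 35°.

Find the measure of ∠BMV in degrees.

1. ∠MBV = 58°  [same arc VM]
2. ∠MEV = 73°  [linear pair at E on BV]
3. ∠BVM = 72°  [△VEM]
4. ∠BMV = 50°  [△BVM]

∠BMV = 50°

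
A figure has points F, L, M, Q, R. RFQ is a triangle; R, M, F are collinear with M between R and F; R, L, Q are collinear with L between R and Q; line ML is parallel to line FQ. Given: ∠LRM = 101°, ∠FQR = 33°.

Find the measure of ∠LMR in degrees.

1. ∠FRQ = 101°  [M on RF, L on RQ]
2. ∠QFR = 46°  [△RFQ]
3. ∠LMR = 46°  [ML∥FQ, corresponding at M]

∠LMR = 46°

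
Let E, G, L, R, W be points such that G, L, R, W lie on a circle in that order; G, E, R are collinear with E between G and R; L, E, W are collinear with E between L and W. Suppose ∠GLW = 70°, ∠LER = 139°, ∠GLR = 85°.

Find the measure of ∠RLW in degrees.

∠RLW = 15°

1. ∠GRW = 70°  [same arc GW]
2. ∠GWR = 95°  [cyclic GLRW, opposite ∠L+∠W]
3. ∠RGW = 15°  [△GRW]
4. ∠RLW = 15°  [same arc RW]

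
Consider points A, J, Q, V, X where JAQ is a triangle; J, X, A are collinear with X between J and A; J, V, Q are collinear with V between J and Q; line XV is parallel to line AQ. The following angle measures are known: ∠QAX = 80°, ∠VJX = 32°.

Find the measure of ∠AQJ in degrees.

1. ∠JAQ = 80°  [X on ray AJ]
2. ∠AJQ = 32°  [X on JA, V on JQ]
3. ∠AQJ = 68°  [△JAQ]

∠AQJ = 68°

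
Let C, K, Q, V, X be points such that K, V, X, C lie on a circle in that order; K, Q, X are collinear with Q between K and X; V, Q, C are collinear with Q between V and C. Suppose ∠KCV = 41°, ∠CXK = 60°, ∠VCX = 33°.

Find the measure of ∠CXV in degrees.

1. ∠CVK = 60°  [same arc KC]
2. ∠CKV = 79°  [△KVC]
3. ∠CXV = 101°  [cyclic KVXC, opposite ∠K+∠X]

∠CXV = 101°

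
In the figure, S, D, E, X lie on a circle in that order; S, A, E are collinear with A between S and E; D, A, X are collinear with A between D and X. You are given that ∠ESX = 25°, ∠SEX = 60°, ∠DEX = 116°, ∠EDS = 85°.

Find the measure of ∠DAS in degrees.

∠DAS = 81°

1. ∠EDX = 25°  [same arc EX]
2. ∠SDX = 60°  [same arc SX]
3. ∠DXE = 39°  [△DEX]
4. ∠DSE = 39°  [same arc DE]
5. ∠DAS = 81°  [△SAD]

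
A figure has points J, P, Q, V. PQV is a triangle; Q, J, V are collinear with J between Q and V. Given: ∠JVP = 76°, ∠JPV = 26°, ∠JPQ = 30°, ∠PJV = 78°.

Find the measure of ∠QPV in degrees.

1. ∠PVQ = 76°  [J on ray VQ]
2. ∠PJQ = 102°  [linear pair at J on QV]
3. ∠JQP = 48°  [△PQJ]
4. ∠PQV = 48°  [J on ray QV]
5. ∠QPV = 56°  [△PQV]

∠QPV = 56°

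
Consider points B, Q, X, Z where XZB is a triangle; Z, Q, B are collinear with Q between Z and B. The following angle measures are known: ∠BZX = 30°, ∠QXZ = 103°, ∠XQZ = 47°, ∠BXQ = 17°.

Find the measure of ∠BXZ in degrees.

1. ∠BQX = 133°  [linear pair at Q on ZB]
2. ∠QBX = 30°  [△XQB]
3. ∠XBZ = 30°  [Q on ray BZ]
4. ∠BXZ = 120°  [△XZB]

∠BXZ = 120°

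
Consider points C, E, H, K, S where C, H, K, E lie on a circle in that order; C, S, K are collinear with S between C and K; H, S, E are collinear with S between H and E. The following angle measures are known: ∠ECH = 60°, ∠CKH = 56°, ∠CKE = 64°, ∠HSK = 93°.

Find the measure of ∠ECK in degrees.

∠ECK = 31°

1. ∠CEH = 56°  [same arc CH]
2. ∠CSE = 93°  [vertical angles at S]
3. ∠ECK = 31°  [△CSE]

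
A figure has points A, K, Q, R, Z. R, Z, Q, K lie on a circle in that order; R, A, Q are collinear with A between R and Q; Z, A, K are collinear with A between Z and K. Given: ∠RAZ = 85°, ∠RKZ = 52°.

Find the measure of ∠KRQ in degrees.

1. ∠KAQ = 85°  [vertical angles at A]
2. ∠KAR = 95°  [linear pair at A on RQ]
3. ∠KRQ = 33°  [△RAK]

∠KRQ = 33°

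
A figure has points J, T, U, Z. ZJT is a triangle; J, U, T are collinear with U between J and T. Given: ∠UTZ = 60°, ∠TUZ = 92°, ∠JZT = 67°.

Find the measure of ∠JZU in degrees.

1. ∠JTZ = 60°  [U on ray TJ]
2. ∠JUZ = 88°  [linear pair at U on JT]
3. ∠TJZ = 53°  [△ZJT]
4. ∠UJZ = 53°  [U on ray JT]
5. ∠JZU = 39°  [△ZJU]

∠JZU = 39°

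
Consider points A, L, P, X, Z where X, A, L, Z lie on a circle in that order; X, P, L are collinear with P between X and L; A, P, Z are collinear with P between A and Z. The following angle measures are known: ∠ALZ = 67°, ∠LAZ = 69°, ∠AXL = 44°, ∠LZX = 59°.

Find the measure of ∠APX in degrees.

∠APX = 84°

1. ∠AZL = 44°  [△ALZ]
2. ∠LXZ = 69°  [same arc LZ]
3. ∠XLZ = 52°  [△XLZ]
4. ∠LPZ = 84°  [△LPZ]
5. ∠APX = 84°  [vertical angles at P]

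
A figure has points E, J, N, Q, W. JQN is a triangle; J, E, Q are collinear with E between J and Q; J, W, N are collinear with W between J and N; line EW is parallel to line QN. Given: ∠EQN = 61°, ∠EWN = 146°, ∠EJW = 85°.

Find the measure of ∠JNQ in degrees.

1. ∠JQN = 61°  [E on ray QJ]
2. ∠NJQ = 85°  [E on JQ, W on JN]
3. ∠JNQ = 34°  [△JQN]

∠JNQ = 34°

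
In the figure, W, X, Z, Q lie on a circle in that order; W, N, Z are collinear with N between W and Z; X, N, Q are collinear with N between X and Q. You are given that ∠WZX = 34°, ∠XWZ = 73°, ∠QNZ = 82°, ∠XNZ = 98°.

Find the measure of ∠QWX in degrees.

1. ∠QXZ = 48°  [△XNZ]
2. ∠XQZ = 73°  [same arc XZ]
3. ∠QZX = 59°  [△XZQ]
4. ∠QWX = 121°  [cyclic WXZQ, opposite ∠W+∠Z]

∠QWX = 121°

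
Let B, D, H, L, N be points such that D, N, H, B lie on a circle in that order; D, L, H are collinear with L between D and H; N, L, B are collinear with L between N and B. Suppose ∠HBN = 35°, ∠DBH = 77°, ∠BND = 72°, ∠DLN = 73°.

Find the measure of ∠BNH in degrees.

∠BNH = 31°

1. ∠HDN = 35°  [same arc NH]
2. ∠DNH = 103°  [cyclic DNHB, opposite ∠N+∠B]
3. ∠HLN = 107°  [linear pair at L on DH]
4. ∠DHN = 42°  [△DNH]
5. ∠BNH = 31°  [△NLH]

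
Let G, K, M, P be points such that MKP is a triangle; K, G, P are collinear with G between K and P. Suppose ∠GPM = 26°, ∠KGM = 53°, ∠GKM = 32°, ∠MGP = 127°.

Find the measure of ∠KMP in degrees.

1. ∠KPM = 26°  [G on ray PK]
2. ∠MKP = 32°  [G on ray KP]
3. ∠KMP = 122°  [△MKP]

∠KMP = 122°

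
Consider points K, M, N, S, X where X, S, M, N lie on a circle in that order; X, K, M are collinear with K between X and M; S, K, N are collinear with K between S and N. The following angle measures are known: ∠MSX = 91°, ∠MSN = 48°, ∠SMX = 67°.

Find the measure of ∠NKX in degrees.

∠NKX = 65°

1. ∠MXN = 48°  [same arc MN]
2. ∠SNX = 67°  [same arc XS]
3. ∠NKX = 65°  [△XKN]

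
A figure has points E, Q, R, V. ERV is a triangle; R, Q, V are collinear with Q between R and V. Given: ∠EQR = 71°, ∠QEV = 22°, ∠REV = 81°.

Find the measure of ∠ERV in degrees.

1. ∠EQV = 109°  [linear pair at Q on RV]
2. ∠EVQ = 49°  [△EQV]
3. ∠EVR = 49°  [Q on ray VR]
4. ∠ERV = 50°  [△ERV]

∠ERV = 50°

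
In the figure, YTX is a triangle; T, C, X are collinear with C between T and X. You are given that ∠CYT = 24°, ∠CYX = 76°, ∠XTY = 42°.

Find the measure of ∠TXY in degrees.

∠TXY = 38°

1. ∠CTY = 42°  [C on ray TX]
2. ∠TCY = 114°  [△YTC]
3. ∠XCY = 66°  [linear pair at C on TX]
4. ∠CXY = 38°  [△YCX]
5. ∠TXY = 38°  [C on ray XT]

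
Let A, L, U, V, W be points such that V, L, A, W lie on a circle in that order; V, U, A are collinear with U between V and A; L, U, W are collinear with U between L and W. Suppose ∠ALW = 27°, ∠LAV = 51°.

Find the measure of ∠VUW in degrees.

1. ∠AVW = 27°  [same arc AW]
2. ∠LWV = 51°  [same arc VL]
3. ∠VUW = 102°  [△VUW]

∠VUW = 102°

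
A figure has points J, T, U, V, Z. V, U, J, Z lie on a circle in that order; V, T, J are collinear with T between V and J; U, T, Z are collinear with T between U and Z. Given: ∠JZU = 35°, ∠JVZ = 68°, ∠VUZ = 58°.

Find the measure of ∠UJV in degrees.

∠UJV = 19°

1. ∠JVU = 35°  [same arc UJ]
2. ∠JUZ = 68°  [same arc JZ]
3. ∠UTV = 87°  [△VTU]
4. ∠JTU = 93°  [linear pair at T on VJ]
5. ∠UJV = 19°  [△UTJ]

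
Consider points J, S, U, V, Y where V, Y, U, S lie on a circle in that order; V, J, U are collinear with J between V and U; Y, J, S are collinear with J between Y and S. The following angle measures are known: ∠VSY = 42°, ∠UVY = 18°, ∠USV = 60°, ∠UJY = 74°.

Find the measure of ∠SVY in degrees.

1. ∠VUY = 42°  [same arc VY]
2. ∠USY = 18°  [same arc YU]
3. ∠SYU = 64°  [△YJU]
4. ∠SUY = 98°  [△YUS]
5. ∠SVY = 82°  [cyclic VYUS, opposite ∠V+∠U]

∠SVY = 82°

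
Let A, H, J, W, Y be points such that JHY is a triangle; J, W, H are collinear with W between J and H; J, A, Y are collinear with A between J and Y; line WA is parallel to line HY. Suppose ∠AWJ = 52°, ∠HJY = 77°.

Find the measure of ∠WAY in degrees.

1. ∠JHY = 52°  [WA∥HY, corresponding at W]
2. ∠HYJ = 51°  [△JHY]
3. ∠JAW = 51°  [WA∥HY, corresponding at A]
4. ∠WAY = 129°  [linear pair at A on JY]

∠WAY = 129°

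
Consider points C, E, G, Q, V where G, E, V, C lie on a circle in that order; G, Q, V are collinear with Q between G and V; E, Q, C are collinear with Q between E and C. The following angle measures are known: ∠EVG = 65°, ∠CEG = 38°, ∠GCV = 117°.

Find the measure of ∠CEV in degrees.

1. ∠CVG = 38°  [same arc GC]
2. ∠CGV = 25°  [△GVC]
3. ∠CEV = 25°  [same arc VC]

∠CEV = 25°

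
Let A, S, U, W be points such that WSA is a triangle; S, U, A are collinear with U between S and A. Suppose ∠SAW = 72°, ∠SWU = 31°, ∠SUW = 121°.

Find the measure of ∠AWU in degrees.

1. ∠UAW = 72°  [U on ray AS]
2. ∠AUW = 59°  [linear pair at U on SA]
3. ∠AWU = 49°  [△WUA]

∠AWU = 49°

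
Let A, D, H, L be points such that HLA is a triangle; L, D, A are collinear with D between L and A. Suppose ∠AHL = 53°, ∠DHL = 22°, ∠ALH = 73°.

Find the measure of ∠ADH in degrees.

1. ∠DLH = 73°  [D on ray LA]
2. ∠HDL = 85°  [△HLD]
3. ∠ADH = 95°  [linear pair at D on LA]

∠ADH = 95°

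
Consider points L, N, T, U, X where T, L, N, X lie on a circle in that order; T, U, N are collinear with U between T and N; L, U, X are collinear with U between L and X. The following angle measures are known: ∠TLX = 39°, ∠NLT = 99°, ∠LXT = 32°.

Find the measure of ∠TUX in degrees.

∠TUX = 88°

1. ∠TNX = 39°  [same arc TX]
2. ∠NXT = 81°  [cyclic TLNX, opposite ∠L+∠X]
3. ∠NTX = 60°  [△TNX]
4. ∠TUX = 88°  [△TUX]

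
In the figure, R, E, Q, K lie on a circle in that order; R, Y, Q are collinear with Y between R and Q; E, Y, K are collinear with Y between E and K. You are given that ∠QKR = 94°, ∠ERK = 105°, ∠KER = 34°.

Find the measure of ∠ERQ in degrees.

∠ERQ = 53°

1. ∠QER = 86°  [cyclic REQK, opposite ∠E+∠K]
2. ∠EKR = 41°  [△REK]
3. ∠EQR = 41°  [same arc RE]
4. ∠ERQ = 53°  [△REQ]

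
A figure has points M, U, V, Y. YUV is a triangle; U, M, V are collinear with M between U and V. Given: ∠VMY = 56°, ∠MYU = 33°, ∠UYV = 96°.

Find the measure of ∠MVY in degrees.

∠MVY = 61°

1. ∠UMY = 124°  [linear pair at M on UV]
2. ∠MUY = 23°  [△YUM]
3. ∠VUY = 23°  [M on ray UV]
4. ∠UVY = 61°  [△YUV]
5. ∠MVY = 61°  [M on ray VU]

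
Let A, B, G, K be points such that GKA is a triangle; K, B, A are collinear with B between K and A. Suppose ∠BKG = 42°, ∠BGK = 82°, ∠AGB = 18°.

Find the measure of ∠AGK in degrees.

∠AGK = 100°

1. ∠GBK = 56°  [△GKB]
2. ∠AKG = 42°  [B on ray KA]
3. ∠ABG = 124°  [linear pair at B on KA]
4. ∠BAG = 38°  [△GBA]
5. ∠GAK = 38°  [B on ray AK]
6. ∠AGK = 100°  [△GKA]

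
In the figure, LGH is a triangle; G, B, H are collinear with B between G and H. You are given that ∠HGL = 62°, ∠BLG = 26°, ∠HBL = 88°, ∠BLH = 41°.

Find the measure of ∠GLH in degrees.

∠GLH = 67°

1. ∠BHL = 51°  [△LBH]
2. ∠GHL = 51°  [B on ray HG]
3. ∠GLH = 67°  [△LGH]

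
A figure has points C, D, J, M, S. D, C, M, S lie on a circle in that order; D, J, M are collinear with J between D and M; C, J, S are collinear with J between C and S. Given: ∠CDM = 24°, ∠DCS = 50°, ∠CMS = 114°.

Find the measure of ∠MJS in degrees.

1. ∠CSM = 24°  [same arc CM]
2. ∠DMS = 50°  [same arc DS]
3. ∠MJS = 106°  [△MJS]

∠MJS = 106°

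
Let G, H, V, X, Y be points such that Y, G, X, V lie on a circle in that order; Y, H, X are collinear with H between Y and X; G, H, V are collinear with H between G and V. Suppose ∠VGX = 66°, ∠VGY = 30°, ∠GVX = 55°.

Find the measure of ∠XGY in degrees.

1. ∠VYX = 66°  [same arc XV]
2. ∠VXY = 30°  [same arc YV]
3. ∠XVY = 84°  [△YXV]
4. ∠XGY = 96°  [cyclic YGXV, opposite ∠G+∠V]

∠XGY = 96°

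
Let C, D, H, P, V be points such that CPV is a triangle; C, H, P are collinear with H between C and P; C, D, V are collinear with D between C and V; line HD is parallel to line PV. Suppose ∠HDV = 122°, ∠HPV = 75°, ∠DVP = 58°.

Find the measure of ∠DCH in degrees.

1. ∠CPV = 75°  [H on ray PC]
2. ∠CVP = 58°  [D on ray VC]
3. ∠PCV = 47°  [△CPV]
4. ∠DCH = 47°  [H on CP, D on CV]

∠DCH = 47°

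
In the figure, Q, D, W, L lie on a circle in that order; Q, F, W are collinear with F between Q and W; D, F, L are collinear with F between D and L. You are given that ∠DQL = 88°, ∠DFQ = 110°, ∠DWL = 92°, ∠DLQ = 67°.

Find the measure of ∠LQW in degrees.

1. ∠LFW = 110°  [vertical angles at F]
2. ∠LFQ = 70°  [linear pair at F on QW]
3. ∠LQW = 43°  [△QFL]

∠LQW = 43°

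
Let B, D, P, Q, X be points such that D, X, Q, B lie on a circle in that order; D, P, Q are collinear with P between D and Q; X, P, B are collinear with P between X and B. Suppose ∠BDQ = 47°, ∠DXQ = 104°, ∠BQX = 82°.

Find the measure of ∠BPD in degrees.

1. ∠BXQ = 47°  [same arc QB]
2. ∠DBQ = 76°  [cyclic DXQB, opposite ∠X+∠B]
3. ∠QBX = 51°  [△XQB]
4. ∠BQD = 57°  [△DQB]
5. ∠BPQ = 72°  [△QPB]
6. ∠BPD = 108°  [linear pair at P on DQ]

∠BPD = 108°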